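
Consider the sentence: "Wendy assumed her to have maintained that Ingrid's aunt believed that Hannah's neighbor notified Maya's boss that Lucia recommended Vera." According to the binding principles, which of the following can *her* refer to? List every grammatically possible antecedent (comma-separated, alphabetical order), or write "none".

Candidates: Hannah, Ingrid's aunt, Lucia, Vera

none

*her* is a pronoun; Principle B requires it to be free in its binding domain — the matrix clause.
— Hannah: possessor inside the subject DP of the clause headed by 'notified'; is c-commanded by the pronoun; coreference would bind this R-expression — blocked (Principle C).
— Ingrid's aunt: subject of the clause headed by 'believed'; is c-commanded by the pronoun; coreference would bind this R-expression — blocked (Principle C).
— Lucia: subject of the clause headed by 'recommended'; is c-commanded by the pronoun; coreference would bind this R-expression — blocked (Principle C).
— Vera: object of the clause headed by 'recommended'; is c-commanded by the pronoun; coreference would bind this R-expression — blocked (Principle C).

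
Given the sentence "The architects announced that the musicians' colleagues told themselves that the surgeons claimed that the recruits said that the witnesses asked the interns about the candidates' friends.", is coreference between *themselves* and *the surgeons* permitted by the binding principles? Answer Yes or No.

*themselves* is a reflexive; Principle A requires it to be bound within its binding domain — the clause headed by 'told'.
— the surgeons: subject of the clause headed by 'claimed'; does not c-command the reflexive — cannot bind it (Principle A).

No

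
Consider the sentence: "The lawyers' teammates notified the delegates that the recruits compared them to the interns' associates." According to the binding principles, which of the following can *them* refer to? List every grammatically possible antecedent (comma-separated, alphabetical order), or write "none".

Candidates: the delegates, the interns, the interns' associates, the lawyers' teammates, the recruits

the delegates, the lawyers' teammates

*them* is a pronoun; Principle B requires it to be free in its binding domain — the clause headed by 'compared'.
— the delegates: object of the matrix clause; c-commands the pronoun but lies outside its binding domain — allowed.
— the interns: possessor inside the second object DP of the clause headed by 'compared'; is c-commanded by the pronoun; coreference would bind this R-expression — blocked (Principle C).
— the interns' associates: second object of the clause headed by 'compared'; is c-commanded by the pronoun; coreference would bind this R-expression — blocked (Principle C).
— the lawyers' teammates: subject of the matrix clause; c-commands the pronoun but lies outside its binding domain — allowed.
— the recruits: subject of the clause headed by 'compared'; c-commands the pronoun within its binding domain — blocked (Principle B).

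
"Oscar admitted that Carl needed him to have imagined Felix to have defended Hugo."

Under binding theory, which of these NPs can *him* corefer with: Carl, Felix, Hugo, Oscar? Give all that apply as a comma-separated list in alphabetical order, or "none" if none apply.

*him* is a pronoun; Principle B requires it to be free in its binding domain — the clause headed by 'needed'.
— Carl: subject of the clause headed by 'needed'; c-commands the pronoun within its binding domain — blocked (Principle B).
— Felix: subject of the clause headed by 'defended'; is c-commanded by the pronoun; coreference would bind this R-expression — blocked (Principle C).
— Hugo: object of the clause headed by 'defended'; is c-commanded by the pronoun; coreference would bind this R-expression — blocked (Principle C).
— Oscar: subject of the matrix clause; c-commands the pronoun but lies outside its binding domain — allowed.

Oscar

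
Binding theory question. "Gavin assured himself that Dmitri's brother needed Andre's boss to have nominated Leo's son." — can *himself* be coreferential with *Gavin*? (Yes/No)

*himself* is a reflexive; Principle A requires it to be bound within its binding domain — the matrix clause.
— Gavin: subject of the matrix clause; c-commands the reflexive within its binding domain — allowed (Principle A).

Yes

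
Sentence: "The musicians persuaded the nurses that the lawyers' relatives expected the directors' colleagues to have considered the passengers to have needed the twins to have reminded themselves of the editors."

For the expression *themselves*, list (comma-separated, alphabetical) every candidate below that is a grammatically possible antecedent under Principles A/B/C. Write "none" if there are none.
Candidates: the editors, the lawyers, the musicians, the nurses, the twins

the twins

*themselves* is a reflexive; Principle A requires it to be bound within its binding domain — the clause headed by 'reminded'.
— the editors: second object of the clause headed by 'reminded'; does not c-command the reflexive — cannot bind it (Principle A).
— the lawyers: possessor inside the subject DP of the clause headed by 'expected'; does not c-command the reflexive — cannot bind it (Principle A).
— the musicians: subject of the matrix clause; c-commands the reflexive but lies outside its binding domain — cannot bind it (Principle A).
— the nurses: object of the matrix clause; c-commands the reflexive but lies outside its binding domain — cannot bind it (Principle A).
— the twins: subject of the clause headed by 'reminded'; c-commands the reflexive within its binding domain — allowed (Principle A).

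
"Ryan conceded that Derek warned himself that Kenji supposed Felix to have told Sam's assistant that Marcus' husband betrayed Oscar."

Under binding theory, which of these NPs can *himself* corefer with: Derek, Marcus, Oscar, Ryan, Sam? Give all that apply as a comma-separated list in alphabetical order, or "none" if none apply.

*himself* is a reflexive; Principle A requires it to be bound within its binding domain — the clause headed by 'warned'.
— Derek: subject of the clause headed by 'warned'; c-commands the reflexive within its binding domain — allowed (Principle A).
— Marcus: possessor inside the subject DP of the clause headed by 'betrayed'; does not c-command the reflexive — cannot bind it (Principle A).
— Oscar: object of the clause headed by 'betrayed'; does not c-command the reflexive — cannot bind it (Principle A).
— Ryan: subject of the matrix clause; c-commands the reflexive but lies outside its binding domain — cannot bind it (Principle A).
— Sam: possessor inside the object DP of the clause headed by 'told'; does not c-command the reflexive — cannot bind it (Principle A).

Derek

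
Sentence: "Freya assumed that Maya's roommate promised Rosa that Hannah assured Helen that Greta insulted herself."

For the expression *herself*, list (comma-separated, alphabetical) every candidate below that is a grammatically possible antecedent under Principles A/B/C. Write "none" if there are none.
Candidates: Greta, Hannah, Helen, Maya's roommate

*herself* is a reflexive; Principle A requires it to be bound within its binding domain — the clause headed by 'insulted'.
— Greta: subject of the clause headed by 'insulted'; c-commands the reflexive within its binding domain — allowed (Principle A).
— Hannah: subject of the clause headed by 'assured'; c-commands the reflexive but lies outside its binding domain — cannot bind it (Principle A).
— Helen: object of the clause headed by 'assured'; c-commands the reflexive but lies outside its binding domain — cannot bind it (Principle A).
— Maya's roommate: subject of the clause headed by 'promised'; c-commands the reflexive but lies outside its binding domain — cannot bind it (Principle A).

Greta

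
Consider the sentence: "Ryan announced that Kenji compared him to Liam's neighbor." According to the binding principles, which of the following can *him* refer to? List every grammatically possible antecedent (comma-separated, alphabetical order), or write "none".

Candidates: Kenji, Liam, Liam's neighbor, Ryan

Ryan

*him* is a pronoun; Principle B requires it to be free in its binding domain — the clause headed by 'compared'.
— Kenji: subject of the clause headed by 'compared'; c-commands the pronoun within its binding domain — blocked (Principle B).
— Liam: possessor inside the second object DP of the clause headed by 'compared'; is c-commanded by the pronoun; coreference would bind this R-expression — blocked (Principle C).
— Liam's neighbor: second object of the clause headed by 'compared'; is c-commanded by the pronoun; coreference would bind this R-expression — blocked (Principle C).
— Ryan: subject of the matrix clause; c-commands the pronoun but lies outside its binding domain — allowed.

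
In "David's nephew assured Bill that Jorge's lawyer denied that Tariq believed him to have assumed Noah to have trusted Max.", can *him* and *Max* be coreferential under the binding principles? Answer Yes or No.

No

*Max* is an R-expression; Principle C requires it to be free (not bound by any c-commanding expression).
— him: subject of the clause headed by 'assumed'; the pronoun c-commands the R-expression — coreference blocked (Principle C).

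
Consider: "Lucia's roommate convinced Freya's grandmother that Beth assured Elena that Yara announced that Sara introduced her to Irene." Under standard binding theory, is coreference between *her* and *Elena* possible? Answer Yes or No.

*Elena* is an R-expression; Principle C requires it to be free (not bound by any c-commanding expression).
— her: object of the clause headed by 'introduced'; the pronoun does not c-command the R-expression — coreference allowed.

Yes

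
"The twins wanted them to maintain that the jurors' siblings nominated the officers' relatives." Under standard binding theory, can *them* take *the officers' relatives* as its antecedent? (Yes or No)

*them* is a pronoun; Principle B requires it to be free in its binding domain — the matrix clause.
— the officers' relatives: object of the clause headed by 'nominated'; is c-commanded by the pronoun; coreference would bind this R-expression — blocked (Principle C).

No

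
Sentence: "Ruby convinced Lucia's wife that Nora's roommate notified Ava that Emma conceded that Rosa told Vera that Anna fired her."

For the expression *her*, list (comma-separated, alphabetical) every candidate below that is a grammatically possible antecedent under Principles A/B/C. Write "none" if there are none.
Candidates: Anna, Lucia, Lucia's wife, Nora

*her* is a pronoun; Principle B requires it to be free in its binding domain — the clause headed by 'fired'.
— Anna: subject of the clause headed by 'fired'; c-commands the pronoun within its binding domain — blocked (Principle B).
— Lucia: possessor inside the object DP of the matrix clause; does not c-command the pronoun — Principle B does not apply; allowed.
— Lucia's wife: object of the matrix clause; c-commands the pronoun but lies outside its binding domain — allowed.
— Nora: possessor inside the subject DP of the clause headed by 'notified'; does not c-command the pronoun — Principle B does not apply; allowed.

Lucia, Lucia's wife, Nora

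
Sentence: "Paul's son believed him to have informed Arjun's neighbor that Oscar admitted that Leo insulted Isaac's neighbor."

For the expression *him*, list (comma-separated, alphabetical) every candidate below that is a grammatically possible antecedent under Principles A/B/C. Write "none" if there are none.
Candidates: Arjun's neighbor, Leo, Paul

*him* is a pronoun; Principle B requires it to be free in its binding domain — the matrix clause.
— Arjun's neighbor: object of the clause headed by 'informed'; is c-commanded by the pronoun; coreference would bind this R-expression — blocked (Principle C).
— Leo: subject of the clause headed by 'insulted'; is c-commanded by the pronoun; coreference would bind this R-expression — blocked (Principle C).
— Paul: possessor inside the subject DP of the matrix clause; does not c-command the pronoun — Principle B does not apply; allowed.

Paul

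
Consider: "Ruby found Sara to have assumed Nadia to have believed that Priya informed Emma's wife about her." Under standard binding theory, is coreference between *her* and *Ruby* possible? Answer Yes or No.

Yes

*Ruby* is an R-expression; Principle C requires it to be free (not bound by any c-commanding expression).
— her: second object of the clause headed by 'informed'; the pronoun does not c-command the R-expression — coreference allowed.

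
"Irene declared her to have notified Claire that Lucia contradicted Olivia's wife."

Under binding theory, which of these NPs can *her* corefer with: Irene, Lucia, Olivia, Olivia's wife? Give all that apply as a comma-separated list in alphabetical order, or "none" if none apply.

none

*her* is a pronoun; Principle B requires it to be free in its binding domain — the matrix clause.
— Irene: subject of the matrix clause; c-commands the pronoun within its binding domain — blocked (Principle B).
— Lucia: subject of the clause headed by 'contradicted'; is c-commanded by the pronoun; coreference would bind this R-expression — blocked (Principle C).
— Olivia: possessor inside the object DP of the clause headed by 'contradicted'; is c-commanded by the pronoun; coreference would bind this R-expression — blocked (Principle C).
— Olivia's wife: object of the clause headed by 'contradicted'; is c-commanded by the pronoun; coreference would bind this R-expression — blocked (Principle C).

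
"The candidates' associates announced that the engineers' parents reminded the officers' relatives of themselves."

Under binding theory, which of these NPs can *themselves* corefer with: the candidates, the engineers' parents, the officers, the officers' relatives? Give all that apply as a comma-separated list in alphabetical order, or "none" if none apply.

*themselves* is a reflexive; Principle A requires it to be bound within its binding domain — the clause headed by 'reminded'.
— the candidates: possessor inside the subject DP of the matrix clause; does not c-command the reflexive — cannot bind it (Principle A).
— the engineers' parents: subject of the clause headed by 'reminded'; c-commands the reflexive within its binding domain — allowed (Principle A).
— the officers: possessor inside the object DP of the clause headed by 'reminded'; does not c-command the reflexive — cannot bind it (Principle A).
— the officers' relatives: object of the clause headed by 'reminded'; c-commands the reflexive within its binding domain — allowed (Principle A).

the engineers' parents, the officers' relatives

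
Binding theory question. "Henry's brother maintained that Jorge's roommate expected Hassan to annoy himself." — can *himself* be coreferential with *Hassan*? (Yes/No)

*himself* is a reflexive; Principle A requires it to be bound within its binding domain — the clause headed by 'annoy'.
— Hassan: subject of the clause headed by 'annoy'; c-commands the reflexive within its binding domain — allowed (Principle A).

Yes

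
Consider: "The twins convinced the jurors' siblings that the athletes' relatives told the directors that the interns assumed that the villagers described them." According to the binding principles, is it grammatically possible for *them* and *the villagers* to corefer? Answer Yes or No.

*them* is a pronoun; Principle B requires it to be free in its binding domain — the clause headed by 'described'.
— the villagers: subject of the clause headed by 'described'; c-commands the pronoun within its binding domain — blocked (Principle B).

No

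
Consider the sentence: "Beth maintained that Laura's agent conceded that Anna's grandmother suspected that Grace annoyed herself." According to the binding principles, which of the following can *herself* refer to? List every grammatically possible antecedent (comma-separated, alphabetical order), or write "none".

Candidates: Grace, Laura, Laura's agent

*herself* is a reflexive; Principle A requires it to be bound within its binding domain — the clause headed by 'annoyed'.
— Grace: subject of the clause headed by 'annoyed'; c-commands the reflexive within its binding domain — allowed (Principle A).
— Laura: possessor inside the subject DP of the clause headed by 'conceded'; does not c-command the reflexive — cannot bind it (Principle A).
— Laura's agent: subject of the clause headed by 'conceded'; c-commands the reflexive but lies outside its binding domain — cannot bind it (Principle A).

Grace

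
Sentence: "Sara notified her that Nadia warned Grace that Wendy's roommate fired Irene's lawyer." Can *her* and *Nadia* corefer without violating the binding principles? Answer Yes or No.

No

*Nadia* is an R-expression; Principle C requires it to be free (not bound by any c-commanding expression).
— her: object of the matrix clause; the pronoun c-commands the R-expression — coreference blocked (Principle C).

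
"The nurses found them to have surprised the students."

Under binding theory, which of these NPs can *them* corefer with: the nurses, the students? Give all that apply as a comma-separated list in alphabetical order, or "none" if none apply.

none

*them* is a pronoun; Principle B requires it to be free in its binding domain — the matrix clause.
— the nurses: subject of the matrix clause; c-commands the pronoun within its binding domain — blocked (Principle B).
— the students: object of the clause headed by 'surprised'; is c-commanded by the pronoun; coreference would bind this R-expression — blocked (Principle C).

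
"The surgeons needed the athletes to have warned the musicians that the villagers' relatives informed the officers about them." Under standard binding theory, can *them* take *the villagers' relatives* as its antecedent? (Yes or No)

No

*them* is a pronoun; Principle B requires it to be free in its binding domain — the clause headed by 'informed'.
— the villagers' relatives: subject of the clause headed by 'informed'; c-commands the pronoun within its binding domain — blocked (Principle B).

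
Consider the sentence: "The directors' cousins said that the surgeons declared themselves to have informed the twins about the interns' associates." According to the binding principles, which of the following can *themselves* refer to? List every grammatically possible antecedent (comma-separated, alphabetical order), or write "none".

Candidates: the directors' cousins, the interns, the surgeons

the surgeons

*themselves* is a reflexive; Principle A requires it to be bound within its binding domain — the clause headed by 'declared'.
— the directors' cousins: subject of the matrix clause; c-commands the reflexive but lies outside its binding domain — cannot bind it (Principle A).
— the interns: possessor inside the second object DP of the clause headed by 'informed'; does not c-command the reflexive — cannot bind it (Principle A).
— the surgeons: subject of the clause headed by 'declared'; c-commands the reflexive within its binding domain — allowed (Principle A).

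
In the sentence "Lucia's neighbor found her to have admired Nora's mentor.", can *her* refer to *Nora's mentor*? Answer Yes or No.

No

*her* is a pronoun; Principle B requires it to be free in its binding domain — the matrix clause.
— Nora's mentor: object of the clause headed by 'admired'; is c-commanded by the pronoun; coreference would bind this R-expression — blocked (Principle C).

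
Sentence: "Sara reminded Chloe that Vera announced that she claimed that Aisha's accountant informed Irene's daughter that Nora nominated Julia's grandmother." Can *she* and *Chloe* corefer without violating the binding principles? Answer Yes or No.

Yes

*Chloe* is an R-expression; Principle C requires it to be free (not bound by any c-commanding expression).
— she: subject of the clause headed by 'claimed'; the pronoun does not c-command the R-expression — coreference allowed.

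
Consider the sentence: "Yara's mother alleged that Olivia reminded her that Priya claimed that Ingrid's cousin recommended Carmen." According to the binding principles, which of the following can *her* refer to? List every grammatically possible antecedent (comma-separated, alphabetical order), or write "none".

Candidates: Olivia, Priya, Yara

Yara

*her* is a pronoun; Principle B requires it to be free in its binding domain — the clause headed by 'reminded'.
— Olivia: subject of the clause headed by 'reminded'; c-commands the pronoun within its binding domain — blocked (Principle B).
— Priya: subject of the clause headed by 'claimed'; is c-commanded by the pronoun; coreference would bind this R-expression — blocked (Principle C).
— Yara: possessor inside the subject DP of the matrix clause; does not c-command the pronoun — Principle B does not apply; allowed.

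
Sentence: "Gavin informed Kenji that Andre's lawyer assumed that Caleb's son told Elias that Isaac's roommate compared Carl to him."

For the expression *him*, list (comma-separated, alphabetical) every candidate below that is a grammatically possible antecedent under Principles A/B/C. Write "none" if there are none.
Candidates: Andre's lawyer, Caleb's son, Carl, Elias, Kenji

Andre's lawyer, Caleb's son, Elias, Kenji

*him* is a pronoun; Principle B requires it to be free in its binding domain — the clause headed by 'compared'.
— Andre's lawyer: subject of the clause headed by 'assumed'; c-commands the pronoun but lies outside its binding domain — allowed.
— Caleb's son: subject of the clause headed by 'told'; c-commands the pronoun but lies outside its binding domain — allowed.
— Carl: object of the clause headed by 'compared'; c-commands the pronoun within its binding domain — blocked (Principle B).
— Elias: object of the clause headed by 'told'; c-commands the pronoun but lies outside its binding domain — allowed.
— Kenji: object of the matrix clause; c-commands the pronoun but lies outside its binding domain — allowed.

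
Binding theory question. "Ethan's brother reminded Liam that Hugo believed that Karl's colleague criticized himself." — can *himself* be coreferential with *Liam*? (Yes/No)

*himself* is a reflexive; Principle A requires it to be bound within its binding domain — the clause headed by 'criticized'.
— Liam: object of the matrix clause; c-commands the reflexive but lies outside its binding domain — cannot bind it (Principle A).

No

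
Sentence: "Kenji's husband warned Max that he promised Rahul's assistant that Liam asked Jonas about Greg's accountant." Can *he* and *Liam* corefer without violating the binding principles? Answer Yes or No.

*Liam* is an R-expression; Principle C requires it to be free (not bound by any c-commanding expression).
— he: subject of the clause headed by 'promised'; the pronoun c-commands the R-expression — coreference blocked (Principle C).

No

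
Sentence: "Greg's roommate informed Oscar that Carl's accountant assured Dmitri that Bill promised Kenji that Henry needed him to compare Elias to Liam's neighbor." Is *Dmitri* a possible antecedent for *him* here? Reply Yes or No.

Yes

*him* is a pronoun; Principle B requires it to be free in its binding domain — the clause headed by 'needed'.
— Dmitri: object of the clause headed by 'assured'; c-commands the pronoun but lies outside its binding domain — allowed.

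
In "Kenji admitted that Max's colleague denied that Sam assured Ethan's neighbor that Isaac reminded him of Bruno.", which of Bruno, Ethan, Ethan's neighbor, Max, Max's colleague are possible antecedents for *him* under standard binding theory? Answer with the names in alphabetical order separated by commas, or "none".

Ethan, Ethan's neighbor, Max, Max's colleague

*him* is a pronoun; Principle B requires it to be free in its binding domain — the clause headed by 'reminded'.
— Bruno: second object of the clause headed by 'reminded'; is c-commanded by the pronoun; coreference would bind this R-expression — blocked (Principle C).
— Ethan: possessor inside the object DP of the clause headed by 'assured'; does not c-command the pronoun — Principle B does not apply; allowed.
— Ethan's neighbor: object of the clause headed by 'assured'; c-commands the pronoun but lies outside its binding domain — allowed.
— Max: possessor inside the subject DP of the clause headed by 'denied'; does not c-command the pronoun — Principle B does not apply; allowed.
— Max's colleague: subject of the clause headed by 'denied'; c-commands the pronoun but lies outside its binding domain — allowed.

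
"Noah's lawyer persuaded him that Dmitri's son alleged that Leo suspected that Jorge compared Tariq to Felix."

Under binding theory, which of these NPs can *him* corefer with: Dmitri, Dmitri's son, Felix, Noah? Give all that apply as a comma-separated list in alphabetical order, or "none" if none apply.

Noah

*him* is a pronoun; Principle B requires it to be free in its binding domain — the matrix clause.
— Dmitri: possessor inside the subject DP of the clause headed by 'alleged'; is c-commanded by the pronoun; coreference would bind this R-expression — blocked (Principle C).
— Dmitri's son: subject of the clause headed by 'alleged'; is c-commanded by the pronoun; coreference would bind this R-expression — blocked (Principle C).
— Felix: second object of the clause headed by 'compared'; is c-commanded by the pronoun; coreference would bind this R-expression — blocked (Principle C).
— Noah: possessor inside the subject DP of the matrix clause; does not c-command the pronoun — Principle B does not apply; allowed.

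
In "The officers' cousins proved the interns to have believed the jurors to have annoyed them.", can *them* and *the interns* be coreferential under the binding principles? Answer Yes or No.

*the interns* is an R-expression; Principle C requires it to be free (not bound by any c-commanding expression).
— them: object of the clause headed by 'annoyed'; the pronoun does not c-command the R-expression — coreference allowed.

Yes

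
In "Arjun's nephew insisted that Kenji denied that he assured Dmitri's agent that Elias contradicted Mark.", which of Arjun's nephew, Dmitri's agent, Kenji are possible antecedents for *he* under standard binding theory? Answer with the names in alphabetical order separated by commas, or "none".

*he* is a pronoun; Principle B requires it to be free in its binding domain — the clause headed by 'assured'.
— Arjun's nephew: subject of the matrix clause; c-commands the pronoun but lies outside its binding domain — allowed.
— Dmitri's agent: object of the clause headed by 'assured'; is c-commanded by the pronoun; coreference would bind this R-expression — blocked (Principle C).
— Kenji: subject of the clause headed by 'denied'; c-commands the pronoun but lies outside its binding domain — allowed.

Arjun's nephew, Kenji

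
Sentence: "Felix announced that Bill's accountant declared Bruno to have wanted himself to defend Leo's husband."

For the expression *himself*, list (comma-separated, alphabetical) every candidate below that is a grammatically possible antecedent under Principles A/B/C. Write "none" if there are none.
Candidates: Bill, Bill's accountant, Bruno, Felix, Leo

Bruno

*himself* is a reflexive; Principle A requires it to be bound within its binding domain — the clause headed by 'wanted'.
— Bill: possessor inside the subject DP of the clause headed by 'declared'; does not c-command the reflexive — cannot bind it (Principle A).
— Bill's accountant: subject of the clause headed by 'declared'; c-commands the reflexive but lies outside its binding domain — cannot bind it (Principle A).
— Bruno: subject of the clause headed by 'wanted'; c-commands the reflexive within its binding domain — allowed (Principle A).
— Felix: subject of the matrix clause; c-commands the reflexive but lies outside its binding domain — cannot bind it (Principle A).
— Leo: possessor inside the object DP of the clause headed by 'defend'; does not c-command the reflexive — cannot bind it (Principle A).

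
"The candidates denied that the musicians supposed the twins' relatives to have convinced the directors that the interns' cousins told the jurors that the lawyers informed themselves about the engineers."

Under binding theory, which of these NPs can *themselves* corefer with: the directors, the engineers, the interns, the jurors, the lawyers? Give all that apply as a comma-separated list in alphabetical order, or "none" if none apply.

*themselves* is a reflexive; Principle A requires it to be bound within its binding domain — the clause headed by 'informed'.
— the directors: object of the clause headed by 'convinced'; c-commands the reflexive but lies outside its binding domain — cannot bind it (Principle A).
— the engineers: second object of the clause headed by 'informed'; does not c-command the reflexive — cannot bind it (Principle A).
— the interns: possessor inside the subject DP of the clause headed by 'told'; does not c-command the reflexive — cannot bind it (Principle A).
— the jurors: object of the clause headed by 'told'; c-commands the reflexive but lies outside its binding domain — cannot bind it (Principle A).
— the lawyers: subject of the clause headed by 'informed'; c-commands the reflexive within its binding domain — allowed (Principle A).

the lawyers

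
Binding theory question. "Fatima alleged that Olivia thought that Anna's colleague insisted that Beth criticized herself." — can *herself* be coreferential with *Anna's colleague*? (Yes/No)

No

*herself* is a reflexive; Principle A requires it to be bound within its binding domain — the clause headed by 'criticized'.
— Anna's colleague: subject of the clause headed by 'insisted'; c-commands the reflexive but lies outside its binding domain — cannot bind it (Principle A).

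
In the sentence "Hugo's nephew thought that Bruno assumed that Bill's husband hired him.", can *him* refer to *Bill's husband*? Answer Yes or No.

*him* is a pronoun; Principle B requires it to be free in its binding domain — the clause headed by 'hired'.
— Bill's husband: subject of the clause headed by 'hired'; c-commands the pronoun within its binding domain — blocked (Principle B).

No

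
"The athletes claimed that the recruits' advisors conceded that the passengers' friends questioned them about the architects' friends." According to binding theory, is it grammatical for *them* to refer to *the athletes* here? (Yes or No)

Yes

*the athletes* is an R-expression; Principle C requires it to be free (not bound by any c-commanding expression).
— them: object of the clause headed by 'questioned'; the pronoun does not c-command the R-expression — coreference allowed.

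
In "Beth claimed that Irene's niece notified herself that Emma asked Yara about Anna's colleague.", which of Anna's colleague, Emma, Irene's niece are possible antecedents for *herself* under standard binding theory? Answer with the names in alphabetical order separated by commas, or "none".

*herself* is a reflexive; Principle A requires it to be bound within its binding domain — the clause headed by 'notified'.
— Anna's colleague: second object of the clause headed by 'asked'; does not c-command the reflexive — cannot bind it (Principle A).
— Emma: subject of the clause headed by 'asked'; does not c-command the reflexive — cannot bind it (Principle A).
— Irene's niece: subject of the clause headed by 'notified'; c-commands the reflexive within its binding domain — allowed (Principle A).

Irene's niece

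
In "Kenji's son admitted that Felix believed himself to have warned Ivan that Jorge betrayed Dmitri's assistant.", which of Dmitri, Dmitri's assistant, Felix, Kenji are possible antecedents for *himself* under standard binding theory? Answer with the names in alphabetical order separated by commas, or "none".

*himself* is a reflexive; Principle A requires it to be bound within its binding domain — the clause headed by 'believed'.
— Dmitri: possessor inside the object DP of the clause headed by 'betrayed'; does not c-command the reflexive — cannot bind it (Principle A).
— Dmitri's assistant: object of the clause headed by 'betrayed'; does not c-command the reflexive — cannot bind it (Principle A).
— Felix: subject of the clause headed by 'believed'; c-commands the reflexive within its binding domain — allowed (Principle A).
— Kenji: possessor inside the subject DP of the matrix clause; does not c-command the reflexive — cannot bind it (Principle A).

Felix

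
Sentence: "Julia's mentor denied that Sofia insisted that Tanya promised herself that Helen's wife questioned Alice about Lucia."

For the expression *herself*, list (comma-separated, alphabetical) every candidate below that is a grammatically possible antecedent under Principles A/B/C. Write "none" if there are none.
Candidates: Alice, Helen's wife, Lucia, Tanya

*herself* is a reflexive; Principle A requires it to be bound within its binding domain — the clause headed by 'promised'.
— Alice: object of the clause headed by 'questioned'; does not c-command the reflexive — cannot bind it (Principle A).
— Helen's wife: subject of the clause headed by 'questioned'; does not c-command the reflexive — cannot bind it (Principle A).
— Lucia: second object of the clause headed by 'questioned'; does not c-command the reflexive — cannot bind it (Principle A).
— Tanya: subject of the clause headed by 'promised'; c-commands the reflexive within its binding domain — allowed (Principle A).

Tanya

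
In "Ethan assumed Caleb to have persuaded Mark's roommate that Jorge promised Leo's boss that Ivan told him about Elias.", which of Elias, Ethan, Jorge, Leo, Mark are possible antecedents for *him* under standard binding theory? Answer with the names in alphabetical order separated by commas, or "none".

*him* is a pronoun; Principle B requires it to be free in its binding domain — the clause headed by 'told'.
— Elias: second object of the clause headed by 'told'; is c-commanded by the pronoun; coreference would bind this R-expression — blocked (Principle C).
— Ethan: subject of the matrix clause; c-commands the pronoun but lies outside its binding domain — allowed.
— Jorge: subject of the clause headed by 'promised'; c-commands the pronoun but lies outside its binding domain — allowed.
— Leo: possessor inside the object DP of the clause headed by 'promised'; does not c-command the pronoun — Principle B does not apply; allowed.
— Mark: possessor inside the object DP of the clause headed by 'persuaded'; does not c-command the pronoun — Principle B does not apply; allowed.

Ethan, Jorge, Leo, Mark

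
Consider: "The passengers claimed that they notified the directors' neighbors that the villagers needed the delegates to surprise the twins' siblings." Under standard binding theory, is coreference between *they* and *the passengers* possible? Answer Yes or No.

*the passengers* is an R-expression; Principle C requires it to be free (not bound by any c-commanding expression).
— they: subject of the clause headed by 'notified'; the pronoun does not c-command the R-expression — coreference allowed.

Yes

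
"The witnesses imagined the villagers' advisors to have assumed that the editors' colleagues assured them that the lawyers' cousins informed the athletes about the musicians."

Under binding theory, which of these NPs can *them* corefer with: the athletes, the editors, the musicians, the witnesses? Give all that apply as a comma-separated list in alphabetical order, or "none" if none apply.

the editors, the witnesses

*them* is a pronoun; Principle B requires it to be free in its binding domain — the clause headed by 'assured'.
— the athletes: object of the clause headed by 'informed'; is c-commanded by the pronoun; coreference would bind this R-expression — blocked (Principle C).
— the editors: possessor inside the subject DP of the clause headed by 'assured'; does not c-command the pronoun — Principle B does not apply; allowed.
— the musicians: second object of the clause headed by 'informed'; is c-commanded by the pronoun; coreference would bind this R-expression — blocked (Principle C).
— the witnesses: subject of the matrix clause; c-commands the pronoun but lies outside its binding domain — allowed.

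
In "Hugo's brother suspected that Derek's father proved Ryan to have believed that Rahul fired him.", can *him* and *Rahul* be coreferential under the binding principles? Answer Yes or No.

*Rahul* is an R-expression; Principle C requires it to be free (not bound by any c-commanding expression).
— him: object of the clause headed by 'fired'; the R-expression locally c-commands the pronoun — coreference blocked (Principle B on the pronoun).

No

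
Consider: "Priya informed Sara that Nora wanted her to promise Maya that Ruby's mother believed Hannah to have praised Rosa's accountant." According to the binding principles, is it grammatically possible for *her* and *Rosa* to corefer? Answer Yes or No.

*her* is a pronoun; Principle B requires it to be free in its binding domain — the clause headed by 'wanted'.
— Rosa: possessor inside the object DP of the clause headed by 'praised'; is c-commanded by the pronoun; coreference would bind this R-expression — blocked (Principle C).

No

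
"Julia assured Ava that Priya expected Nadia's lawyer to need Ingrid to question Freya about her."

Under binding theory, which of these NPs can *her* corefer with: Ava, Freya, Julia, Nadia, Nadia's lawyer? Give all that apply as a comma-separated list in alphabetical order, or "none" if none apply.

*her* is a pronoun; Principle B requires it to be free in its binding domain — the clause headed by 'question'.
— Ava: object of the matrix clause; c-commands the pronoun but lies outside its binding domain — allowed.
— Freya: object of the clause headed by 'question'; c-commands the pronoun within its binding domain — blocked (Principle B).
— Julia: subject of the matrix clause; c-commands the pronoun but lies outside its binding domain — allowed.
— Nadia: possessor inside the subject DP of the clause headed by 'need'; does not c-command the pronoun — Principle B does not apply; allowed.
— Nadia's lawyer: subject of the clause headed by 'need'; c-commands the pronoun but lies outside its binding domain — allowed.

Ava, Julia, Nadia, Nadia's lawyer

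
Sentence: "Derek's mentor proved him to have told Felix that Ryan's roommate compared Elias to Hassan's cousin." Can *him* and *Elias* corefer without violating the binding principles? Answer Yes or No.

No

*Elias* is an R-expression; Principle C requires it to be free (not bound by any c-commanding expression).
— him: subject of the clause headed by 'told'; the pronoun c-commands the R-expression — coreference blocked (Principle C).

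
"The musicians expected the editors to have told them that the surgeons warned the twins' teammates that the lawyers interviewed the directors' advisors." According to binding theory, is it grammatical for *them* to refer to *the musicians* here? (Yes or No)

*the musicians* is an R-expression; Principle C requires it to be free (not bound by any c-commanding expression).
— them: object of the clause headed by 'told'; the pronoun does not c-command the R-expression — coreference allowed.

Yes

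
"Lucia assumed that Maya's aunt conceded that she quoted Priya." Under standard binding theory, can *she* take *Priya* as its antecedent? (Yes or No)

No

*she* is a pronoun; Principle B requires it to be free in its binding domain — the clause headed by 'quoted'.
— Priya: object of the clause headed by 'quoted'; is c-commanded by the pronoun; coreference would bind this R-expression — blocked (Principle C).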